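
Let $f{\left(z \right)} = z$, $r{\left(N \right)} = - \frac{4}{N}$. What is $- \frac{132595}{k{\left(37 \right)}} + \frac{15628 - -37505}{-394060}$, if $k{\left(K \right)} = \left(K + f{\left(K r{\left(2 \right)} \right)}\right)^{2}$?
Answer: $- \frac{52323124777}{539468140} \approx -96.99$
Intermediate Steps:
$k{\left(K \right)} = K^{2}$ ($k{\left(K \right)} = \left(K + K \left(- \frac{4}{2}\right)\right)^{2} = \left(K + K \left(\left(-4\right) \frac{1}{2}\right)\right)^{2} = \left(K + K \left(-2\right)\right)^{2} = \left(K - 2 K\right)^{2} = \left(- K\right)^{2} = K^{2}$)
$- \frac{132595}{k{\left(37 \right)}} + \frac{15628 - -37505}{-394060} = - \frac{132595}{37^{2}} + \frac{15628 - -37505}{-394060} = - \frac{132595}{1369} + \left(15628 + 37505\right) \left(- \frac{1}{394060}\right) = \left(-132595\right) \frac{1}{1369} + 53133 \left(- \frac{1}{394060}\right) = - \frac{132595}{1369} - \frac{53133}{394060} = - \frac{52323124777}{539468140}$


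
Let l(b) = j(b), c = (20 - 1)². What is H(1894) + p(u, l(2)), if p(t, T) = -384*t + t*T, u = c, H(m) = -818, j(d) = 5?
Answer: -137637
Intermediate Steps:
c = 361 (c = 19² = 361)
u = 361
l(b) = 5
p(t, T) = -384*t + T*t
H(1894) + p(u, l(2)) = -818 + 361*(-384 + 5) = -818 + 361*(-379) = -818 - 136819 = -137637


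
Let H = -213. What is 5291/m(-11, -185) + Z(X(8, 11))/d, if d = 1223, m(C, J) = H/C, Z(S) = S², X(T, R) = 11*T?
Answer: 72829295/260499 ≈ 279.58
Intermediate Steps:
m(C, J) = -213/C
5291/m(-11, -185) + Z(X(8, 11))/d = 5291/((-213/(-11))) + (11*8)²/1223 = 5291/((-213*(-1/11))) + 88²*(1/1223) = 5291/(213/11) + 7744*(1/1223) = 5291*(11/213) + 7744/1223 = 58201/213 + 7744/1223 = 72829295/260499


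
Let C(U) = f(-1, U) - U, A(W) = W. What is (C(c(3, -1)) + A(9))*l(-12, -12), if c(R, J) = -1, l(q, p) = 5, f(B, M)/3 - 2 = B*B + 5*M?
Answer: 20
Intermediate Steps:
f(B, M) = 6 + 3*B² + 15*M (f(B, M) = 6 + 3*(B*B + 5*M) = 6 + 3*(B² + 5*M) = 6 + (3*B² + 15*M) = 6 + 3*B² + 15*M)
C(U) = 9 + 14*U (C(U) = (6 + 3*(-1)² + 15*U) - U = (6 + 3*1 + 15*U) - U = (6 + 3 + 15*U) - U = (9 + 15*U) - U = 9 + 14*U)
(C(c(3, -1)) + A(9))*l(-12, -12) = ((9 + 14*(-1)) + 9)*5 = ((9 - 14) + 9)*5 = (-5 + 9)*5 = 4*5 = 20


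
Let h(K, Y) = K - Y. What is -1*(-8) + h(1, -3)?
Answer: 12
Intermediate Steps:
-1*(-8) + h(1, -3) = -1*(-8) + (1 - 1*(-3)) = 8 + (1 + 3) = 8 + 4 = 12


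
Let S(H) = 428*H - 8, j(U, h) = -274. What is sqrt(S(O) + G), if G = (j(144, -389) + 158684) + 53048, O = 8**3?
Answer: sqrt(430586) ≈ 656.19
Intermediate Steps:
O = 512
S(H) = -8 + 428*H
G = 211458 (G = (-274 + 158684) + 53048 = 158410 + 53048 = 211458)
sqrt(S(O) + G) = sqrt((-8 + 428*512) + 211458) = sqrt((-8 + 219136) + 211458) = sqrt(219128 + 211458) = sqrt(430586)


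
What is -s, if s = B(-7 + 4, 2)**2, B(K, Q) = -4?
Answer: -16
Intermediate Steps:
s = 16 (s = (-4)**2 = 16)
-s = -1*16 = -16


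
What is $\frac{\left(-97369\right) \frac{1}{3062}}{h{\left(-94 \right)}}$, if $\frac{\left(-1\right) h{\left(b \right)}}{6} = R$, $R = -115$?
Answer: $- \frac{97369}{2112780} \approx -0.046086$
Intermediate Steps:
$h{\left(b \right)} = 690$ ($h{\left(b \right)} = \left(-6\right) \left(-115\right) = 690$)
$\frac{\left(-97369\right) \frac{1}{3062}}{h{\left(-94 \right)}} = \frac{\left(-97369\right) \frac{1}{3062}}{690} = \left(-97369\right) \frac{1}{3062} \cdot \frac{1}{690} = \left(- \frac{97369}{3062}\right) \frac{1}{690} = - \frac{97369}{2112780}$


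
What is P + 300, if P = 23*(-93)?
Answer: -1839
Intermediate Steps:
P = -2139
P + 300 = -2139 + 300 = -1839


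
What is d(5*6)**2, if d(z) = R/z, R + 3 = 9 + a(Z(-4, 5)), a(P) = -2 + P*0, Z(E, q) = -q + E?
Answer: 4/225 ≈ 0.017778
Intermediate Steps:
Z(E, q) = E - q
a(P) = -2 (a(P) = -2 + 0 = -2)
R = 4 (R = -3 + (9 - 2) = -3 + 7 = 4)
d(z) = 4/z
d(5*6)**2 = (4/((5*6)))**2 = (4/30)**2 = (4*(1/30))**2 = (2/15)**2 = 4/225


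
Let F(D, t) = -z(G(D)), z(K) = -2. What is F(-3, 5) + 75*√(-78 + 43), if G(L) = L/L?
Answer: 2 + 75*I*√35 ≈ 2.0 + 443.71*I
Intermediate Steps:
G(L) = 1
F(D, t) = 2 (F(D, t) = -1*(-2) = 2)
F(-3, 5) + 75*√(-78 + 43) = 2 + 75*√(-78 + 43) = 2 + 75*√(-35) = 2 + 75*(I*√35) = 2 + 75*I*√35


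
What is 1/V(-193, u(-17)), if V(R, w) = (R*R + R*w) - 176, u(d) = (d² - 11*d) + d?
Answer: -1/51514 ≈ -1.9412e-5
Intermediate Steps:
u(d) = d² - 10*d
V(R, w) = -176 + R² + R*w (V(R, w) = (R² + R*w) - 176 = -176 + R² + R*w)
1/V(-193, u(-17)) = 1/(-176 + (-193)² - (-3281)*(-10 - 17)) = 1/(-176 + 37249 - (-3281)*(-27)) = 1/(-176 + 37249 - 193*459) = 1/(-176 + 37249 - 88587) = 1/(-51514) = -1/51514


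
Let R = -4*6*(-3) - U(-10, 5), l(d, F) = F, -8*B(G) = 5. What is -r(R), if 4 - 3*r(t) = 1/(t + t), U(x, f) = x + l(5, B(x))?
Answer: -880/661 ≈ -1.3313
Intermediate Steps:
B(G) = -5/8 (B(G) = -1/8*5 = -5/8)
U(x, f) = -5/8 + x (U(x, f) = x - 5/8 = -5/8 + x)
R = 661/8 (R = -4*6*(-3) - (-5/8 - 10) = -24*(-3) - 1*(-85/8) = 72 + 85/8 = 661/8 ≈ 82.625)
r(t) = 4/3 - 1/(6*t) (r(t) = 4/3 - 1/(3*(t + t)) = 4/3 - 1/(2*t)/3 = 4/3 - 1/(6*t))
-r(R) = -(-1 + 8*(661/8))/(6*661/8) = -8*(-1 + 661)/(6*661) = -8*660/(6*661) = -1*880/661 = -880/661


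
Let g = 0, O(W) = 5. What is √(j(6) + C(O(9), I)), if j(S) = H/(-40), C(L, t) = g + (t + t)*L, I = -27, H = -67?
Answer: I*√107330/20 ≈ 16.381*I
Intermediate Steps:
C(L, t) = 2*L*t (C(L, t) = 0 + (t + t)*L = 0 + (2*t)*L = 0 + 2*L*t = 2*L*t)
j(S) = 67/40 (j(S) = -67/(-40) = -67*(-1/40) = 67/40)
√(j(6) + C(O(9), I)) = √(67/40 + 2*5*(-27)) = √(67/40 - 270) = √(-10733/40) = I*√107330/20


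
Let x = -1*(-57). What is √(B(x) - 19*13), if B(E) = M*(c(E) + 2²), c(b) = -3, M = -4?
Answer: I*√251 ≈ 15.843*I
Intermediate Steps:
x = 57
B(E) = -4 (B(E) = -4*(-3 + 2²) = -4*(-3 + 4) = -4*1 = -4)
√(B(x) - 19*13) = √(-4 - 19*13) = √(-4 - 247) = √(-251) = I*√251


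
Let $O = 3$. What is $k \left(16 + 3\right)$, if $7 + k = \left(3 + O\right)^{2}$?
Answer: $551$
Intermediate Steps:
$k = 29$ ($k = -7 + \left(3 + 3\right)^{2} = -7 + 6^{2} = -7 + 36 = 29$)
$k \left(16 + 3\right) = 29 \left(16 + 3\right) = 29 \cdot 19 = 551$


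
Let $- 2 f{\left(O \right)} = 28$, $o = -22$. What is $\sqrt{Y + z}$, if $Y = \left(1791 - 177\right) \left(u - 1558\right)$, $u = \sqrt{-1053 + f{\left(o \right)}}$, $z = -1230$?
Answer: $\sqrt{-2515842 + 1614 i \sqrt{1067}} \approx 16.62 + 1586.2 i$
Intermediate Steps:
$f{\left(O \right)} = -14$ ($f{\left(O \right)} = \left(- \frac{1}{2}\right) 28 = -14$)
$u = i \sqrt{1067}$ ($u = \sqrt{-1053 - 14} = \sqrt{-1067} = i \sqrt{1067} \approx 32.665 i$)
$Y = -2514612 + 1614 i \sqrt{1067}$ ($Y = \left(1791 - 177\right) \left(i \sqrt{1067} - 1558\right) = 1614 \left(-1558 + i \sqrt{1067}\right) = -2514612 + 1614 i \sqrt{1067} \approx -2.5146 \cdot 10^{6} + 52721.0 i$)
$\sqrt{Y + z} = \sqrt{\left(-2514612 + 1614 i \sqrt{1067}\right) - 1230} = \sqrt{-2515842 + 1614 i \sqrt{1067}}$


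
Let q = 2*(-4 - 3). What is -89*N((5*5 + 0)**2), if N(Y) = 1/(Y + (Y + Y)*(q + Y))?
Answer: -89/764375 ≈ -0.00011643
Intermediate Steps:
q = -14 (q = 2*(-7) = -14)
N(Y) = 1/(Y + 2*Y*(-14 + Y)) (N(Y) = 1/(Y + (Y + Y)*(-14 + Y)) = 1/(Y + (2*Y)*(-14 + Y)) = 1/(Y + 2*Y*(-14 + Y)))
-89*N((5*5 + 0)**2) = -89/(((5*5 + 0)**2)*(-27 + 2*(5*5 + 0)**2)) = -89/(((25 + 0)**2)*(-27 + 2*(25 + 0)**2)) = -89/((25**2)*(-27 + 2*25**2)) = -89/(625*(-27 + 2*625)) = -89/(625*(-27 + 1250)) = -89/(625*1223) = -89*1/764375 = -89/764375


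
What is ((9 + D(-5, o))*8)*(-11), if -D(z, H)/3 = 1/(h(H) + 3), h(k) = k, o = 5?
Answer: -759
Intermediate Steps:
D(z, H) = -3/(3 + H) (D(z, H) = -3/(H + 3) = -3/(3 + H))
((9 + D(-5, o))*8)*(-11) = ((9 - 3/(3 + 5))*8)*(-11) = ((9 - 3/8)*8)*(-11) = ((69/8)*8)*(-11) = 69*(-11) = -759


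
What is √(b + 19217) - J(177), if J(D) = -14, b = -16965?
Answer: 14 + 2*√563 ≈ 61.455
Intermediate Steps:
√(b + 19217) - J(177) = √(-16965 + 19217) - 1*(-14) = √2252 + 14 = 2*√563 + 14 = 14 + 2*√563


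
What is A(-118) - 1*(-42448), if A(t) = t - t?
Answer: 42448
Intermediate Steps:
A(t) = 0
A(-118) - 1*(-42448) = 0 - 1*(-42448) = 0 + 42448 = 42448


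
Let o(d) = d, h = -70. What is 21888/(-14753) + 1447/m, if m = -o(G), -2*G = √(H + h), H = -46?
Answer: -21888/14753 - 1447*I*√29/29 ≈ -1.4836 - 268.7*I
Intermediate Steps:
G = -I*√29 (G = -√(-46 - 70)/2 = -I*√29 ≈ -5.3852*I)
m = I*√29 (m = -(-1)*I*√29 = I*√29 ≈ 5.3852*I)
21888/(-14753) + 1447/m = 21888/(-14753) + 1447/((I*√29)) = 21888*(-1/14753) + 1447*(-I*√29/29) = -21888/14753 - 1447*I*√29/29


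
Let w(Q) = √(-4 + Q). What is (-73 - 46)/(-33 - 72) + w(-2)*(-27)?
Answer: 17/15 - 27*I*√6 ≈ 1.1333 - 66.136*I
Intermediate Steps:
(-73 - 46)/(-33 - 72) + w(-2)*(-27) = (-73 - 46)/(-33 - 72) + √(-4 - 2)*(-27) = -119/(-105) + √(-6)*(-27) = -119*(-1/105) + (I*√6)*(-27) = 17/15 - 27*I*√6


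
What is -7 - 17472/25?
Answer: -17647/25 ≈ -705.88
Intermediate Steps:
-7 - 17472/25 = -17647/25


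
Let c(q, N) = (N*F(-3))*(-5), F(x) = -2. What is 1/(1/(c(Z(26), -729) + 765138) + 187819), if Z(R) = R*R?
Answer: 757848/142338253513 ≈ 5.3243e-6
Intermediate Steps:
Z(R) = R²
c(q, N) = 10*N (c(q, N) = (N*(-2))*(-5) = -2*N*(-5) = 10*N)
1/(1/(c(Z(26), -729) + 765138) + 187819) = 1/(1/(10*(-729) + 765138) + 187819) = 1/(1/(-7290 + 765138) + 187819) = 1/(1/757848 + 187819) = 1/(142338253513/757848) = 757848/142338253513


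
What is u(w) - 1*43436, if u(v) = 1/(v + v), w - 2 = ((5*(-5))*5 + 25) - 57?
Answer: -13465161/310 ≈ -43436.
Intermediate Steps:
w = -155 (w = 2 + (((5*(-5))*5 + 25) - 57) = 2 + ((-25*5 + 25) - 57) = 2 + ((-125 + 25) - 57) = 2 + (-100 - 57) = 2 - 157 = -155)
u(v) = 1/(2*v)
u(w) - 1*43436 = (½)/(-155) - 1*43436 = (½)*(-1/155) - 43436 = -1/310 - 43436 = -13465161/310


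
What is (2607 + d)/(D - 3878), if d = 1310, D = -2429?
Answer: -3917/6307 ≈ -0.62106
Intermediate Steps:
(2607 + d)/(D - 3878) = (2607 + 1310)/(-2429 - 3878) = 3917/(-6307) = 3917*(-1/6307) = -3917/6307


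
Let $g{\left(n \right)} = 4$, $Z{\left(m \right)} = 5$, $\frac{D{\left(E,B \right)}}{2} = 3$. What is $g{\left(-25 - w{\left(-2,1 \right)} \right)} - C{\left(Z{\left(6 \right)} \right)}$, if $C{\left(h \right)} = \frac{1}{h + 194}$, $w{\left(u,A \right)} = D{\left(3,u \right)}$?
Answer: $\frac{795}{199} \approx 3.995$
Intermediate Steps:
$D{\left(E,B \right)} = 6$ ($D{\left(E,B \right)} = 2 \cdot 3 = 6$)
$w{\left(u,A \right)} = 6$
$C{\left(h \right)} = \frac{1}{194 + h}$
$g{\left(-25 - w{\left(-2,1 \right)} \right)} - C{\left(Z{\left(6 \right)} \right)} = 4 - \frac{1}{194 + 5} = 4 - \frac{1}{199} = \frac{795}{199}$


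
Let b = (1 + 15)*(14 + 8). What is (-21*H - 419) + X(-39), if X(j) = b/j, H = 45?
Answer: -53548/39 ≈ -1373.0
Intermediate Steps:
b = 352 (b = 16*22 = 352)
X(j) = 352/j
(-21*H - 419) + X(-39) = (-21*45 - 419) + 352/(-39) = (-945 - 419) + 352*(-1/39) = -1364 - 352/39 = -53548/39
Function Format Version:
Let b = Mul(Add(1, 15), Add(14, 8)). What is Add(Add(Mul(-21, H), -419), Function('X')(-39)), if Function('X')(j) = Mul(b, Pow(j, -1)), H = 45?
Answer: Rational(-53548, 39) ≈ -1373.0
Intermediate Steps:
b = 352 (b = Mul(16, 22) = 352)
Function('X')(j) = Mul(352, Pow(j, -1))
Add(Add(Mul(-21, H), -419), Function('X')(-39)) = Add(Add(Mul(-21, 45), -419), Mul(352, Pow(-39, -1))) = Add(Add(-945, -419), Mul(352, Rational(-1, 39))) = Add(-1364, Rational(-352, 39)) = Rational(-53548, 39)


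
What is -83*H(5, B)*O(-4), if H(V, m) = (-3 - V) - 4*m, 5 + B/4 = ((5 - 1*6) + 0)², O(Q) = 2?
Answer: -9296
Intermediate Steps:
B = -16 (B = -20 + 4*((5 - 1*6) + 0)² = -20 + 4*((5 - 6) + 0)² = -20 + 4*(-1 + 0)² = -20 + 4*(-1)² = -20 + 4*1 = -20 + 4 = -16)
H(V, m) = -3 - V - 4*m
-83*H(5, B)*O(-4) = -83*(-3 - 1*5 - 4*(-16))*2 = -83*(-3 - 5 + 64)*2 = -4648*2 = -83*112 = -9296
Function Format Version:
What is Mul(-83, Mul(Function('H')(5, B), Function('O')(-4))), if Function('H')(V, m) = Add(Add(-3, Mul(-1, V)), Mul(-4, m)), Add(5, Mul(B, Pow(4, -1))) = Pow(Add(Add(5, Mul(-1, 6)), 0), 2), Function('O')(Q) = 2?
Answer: -9296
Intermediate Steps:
B = -16 (B = Add(-20, Mul(4, Pow(Add(Add(5, Mul(-1, 6)), 0), 2))) = Add(-20, Mul(4, Pow(Add(Add(5, -6), 0), 2))) = Add(-20, Mul(4, Pow(Add(-1, 0), 2))) = Add(-20, Mul(4, Pow(-1, 2))) = Add(-20, Mul(4, 1)) = Add(-20, 4) = -16)
Function('H')(V, m) = Add(-3, Mul(-1, V), Mul(-4, m))
Mul(-83, Mul(Function('H')(5, B), Function('O')(-4))) = Mul(-83, Mul(Add(-3, Mul(-1, 5), Mul(-4, -16)), 2)) = Mul(-83, Mul(Add(-3, -5, 64), 2)) = Mul(-83, Mul(56, 2)) = Mul(-83, 112) = -9296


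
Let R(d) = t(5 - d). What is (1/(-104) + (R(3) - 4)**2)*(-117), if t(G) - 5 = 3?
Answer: -14967/8 ≈ -1870.9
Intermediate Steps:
t(G) = 8 (t(G) = 5 + 3 = 8)
R(d) = 8
(1/(-104) + (R(3) - 4)**2)*(-117) = (1/(-104) + (8 - 4)**2)*(-117) = (-1/104 + 4**2)*(-117) = (-1/104 + 16)*(-117) = (1663/104)*(-117) = -14967/8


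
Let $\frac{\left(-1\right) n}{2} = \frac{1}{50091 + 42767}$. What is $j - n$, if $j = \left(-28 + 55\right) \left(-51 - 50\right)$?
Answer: $- \frac{126611882}{46429} \approx -2727.0$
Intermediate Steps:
$n = - \frac{1}{46429}$ ($n = - \frac{2}{50091 + 42767} = - \frac{2}{92858} = \left(-2\right) \frac{1}{92858} = - \frac{1}{46429} \approx -2.1538 \cdot 10^{-5}$)
$j = -2727$ ($j = 27 \left(-101\right) = -2727$)
$j - n = -2727 - - \frac{1}{46429} = -2727 + \frac{1}{46429} = - \frac{126611882}{46429}$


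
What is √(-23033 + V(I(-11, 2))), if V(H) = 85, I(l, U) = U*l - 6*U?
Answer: 2*I*√5737 ≈ 151.49*I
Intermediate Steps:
I(l, U) = -6*U + U*l
√(-23033 + V(I(-11, 2))) = √(-23033 + 85) = √(-22948) = 2*I*√5737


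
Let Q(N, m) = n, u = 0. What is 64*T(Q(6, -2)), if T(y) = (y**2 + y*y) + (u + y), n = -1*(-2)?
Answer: 640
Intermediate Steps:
n = 2
Q(N, m) = 2
T(y) = y + 2*y**2 (T(y) = (y**2 + y*y) + (0 + y) = (y**2 + y**2) + y = 2*y**2 + y = y + 2*y**2)
64*T(Q(6, -2)) = 64*(2*(1 + 2*2)) = 64*(2*(1 + 4)) = 64*(2*5) = 64*10 = 640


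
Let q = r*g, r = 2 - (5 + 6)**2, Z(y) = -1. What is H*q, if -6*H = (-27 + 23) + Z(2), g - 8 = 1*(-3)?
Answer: -2975/6 ≈ -495.83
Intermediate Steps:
g = 5 (g = 8 + 1*(-3) = 8 - 3 = 5)
r = -119 (r = 2 - 1*11**2 = 2 - 1*121 = 2 - 121 = -119)
q = -595 (q = -119*5 = -595)
H = 5/6 (H = -((-27 + 23) - 1)/6 = -(-4 - 1)/6 = -1/6*(-5) = 5/6 ≈ 0.83333)
H*q = (5/6)*(-595) = -2975/6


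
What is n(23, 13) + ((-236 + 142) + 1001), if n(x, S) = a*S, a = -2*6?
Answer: 751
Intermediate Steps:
a = -12
n(x, S) = -12*S
n(23, 13) + ((-236 + 142) + 1001) = -12*13 + ((-236 + 142) + 1001) = -156 + (-94 + 1001) = -156 + 907 = 751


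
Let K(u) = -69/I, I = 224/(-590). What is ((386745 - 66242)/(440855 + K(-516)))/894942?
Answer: 17948168/22103328975165 ≈ 8.1201e-7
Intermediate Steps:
I = -112/295 (I = 224*(-1/590) = -112/295 ≈ -0.37966)
K(u) = 20355/112 (K(u) = -69/(-112/295) = -69*(-295/112) = 20355/112)
((386745 - 66242)/(440855 + K(-516)))/894942 = ((386745 - 66242)/(440855 + 20355/112))/894942 = (320503/(49396115/112))*(1/894942) = (320503*(112/49396115))*(1/894942) = (35896336/49396115)*(1/894942) = 17948168/22103328975165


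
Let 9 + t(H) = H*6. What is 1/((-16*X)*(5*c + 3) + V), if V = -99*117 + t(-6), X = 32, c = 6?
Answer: -1/28524 ≈ -3.5058e-5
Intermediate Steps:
t(H) = -9 + 6*H (t(H) = -9 + H*6 = -9 + 6*H)
V = -11628 (V = -99*117 + (-9 + 6*(-6)) = -11583 + (-9 - 36) = -11583 - 45 = -11628)
1/((-16*X)*(5*c + 3) + V) = 1/((-16*32)*(5*6 + 3) - 11628) = 1/(-512*(30 + 3) - 11628) = 1/(-512*33 - 11628) = 1/(-16896 - 11628) = 1/(-28524) = -1/28524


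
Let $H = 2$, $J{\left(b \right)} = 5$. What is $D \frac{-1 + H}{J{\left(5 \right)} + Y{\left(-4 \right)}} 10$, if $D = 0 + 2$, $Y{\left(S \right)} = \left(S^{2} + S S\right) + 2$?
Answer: $\frac{20}{39} \approx 0.51282$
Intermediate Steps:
$Y{\left(S \right)} = 2 + 2 S^{2}$ ($Y{\left(S \right)} = \left(S^{2} + S^{2}\right) + 2 = 2 S^{2} + 2 = 2 + 2 S^{2}$)
$D = 2$
$D \frac{-1 + H}{J{\left(5 \right)} + Y{\left(-4 \right)}} 10 = 2 \frac{-1 + 2}{5 + \left(2 + 2 \left(-4\right)^{2}\right)} 10 = 2 \cdot 1 \frac{1}{5 + \left(2 + 2 \cdot 16\right)} 10 = 2 \cdot 1 \frac{1}{5 + \left(2 + 32\right)} 10 = 2 \cdot 1 \frac{1}{5 + 34} \cdot 10 = 2 \cdot 1 \cdot \frac{1}{39} \cdot 10 = 2 \cdot \frac{1}{39} \cdot 10 = \frac{2}{39} \cdot 10 = \frac{20}{39}$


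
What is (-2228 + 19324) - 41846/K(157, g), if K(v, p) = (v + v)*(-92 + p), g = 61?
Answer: 83227155/4867 ≈ 17100.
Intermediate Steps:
K(v, p) = 2*v*(-92 + p) (K(v, p) = (2*v)*(-92 + p) = 2*v*(-92 + p))
(-2228 + 19324) - 41846/K(157, g) = (-2228 + 19324) - 41846*1/(314*(-92 + 61)) = 17096 - 41846/(2*157*(-31)) = 17096 - 41846/(-9734) = 17096 - 41846*(-1/9734) = 17096 + 20923/4867 = 83227155/4867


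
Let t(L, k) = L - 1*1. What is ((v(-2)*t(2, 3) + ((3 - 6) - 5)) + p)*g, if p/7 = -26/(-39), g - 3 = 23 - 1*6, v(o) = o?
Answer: -320/3 ≈ -106.67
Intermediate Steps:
g = 20 (g = 3 + (23 - 1*6) = 3 + (23 - 6) = 3 + 17 = 20)
t(L, k) = -1 + L (t(L, k) = L - 1 = -1 + L)
p = 14/3 (p = 7*(-26/(-39)) = 7*(-26*(-1/39)) = 7*(2/3) = 14/3 ≈ 4.6667)
((v(-2)*t(2, 3) + ((3 - 6) - 5)) + p)*g = ((-2*(-1 + 2) + ((3 - 6) - 5)) + 14/3)*20 = ((-2*1 + (-3 - 5)) + 14/3)*20 = ((-2 - 8) + 14/3)*20 = (-10 + 14/3)*20 = -16/3*20 = -320/3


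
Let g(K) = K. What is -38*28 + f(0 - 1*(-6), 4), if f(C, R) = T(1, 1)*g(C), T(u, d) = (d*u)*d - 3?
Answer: -1076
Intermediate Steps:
T(u, d) = -3 + u*d**2 (T(u, d) = u*d**2 - 3 = -3 + u*d**2)
f(C, R) = -2*C (f(C, R) = (-3 + 1*1**2)*C = (-3 + 1*1)*C = (-3 + 1)*C = -2*C)
-38*28 + f(0 - 1*(-6), 4) = -38*28 - 2*(0 - 1*(-6)) = -1064 - 2*(0 + 6) = -1064 - 2*6 = -1064 - 12 = -1076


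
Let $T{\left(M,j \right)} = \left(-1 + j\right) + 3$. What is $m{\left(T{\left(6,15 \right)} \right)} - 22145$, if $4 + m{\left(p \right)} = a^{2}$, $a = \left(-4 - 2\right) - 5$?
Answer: $-22028$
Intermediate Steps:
$T{\left(M,j \right)} = 2 + j$
$a = -11$ ($a = -6 - 5 = -11$)
$m{\left(p \right)} = 117$ ($m{\left(p \right)} = -4 + \left(-11\right)^{2} = -4 + 121 = 117$)
$m{\left(T{\left(6,15 \right)} \right)} - 22145 = 117 - 22145 = -22028$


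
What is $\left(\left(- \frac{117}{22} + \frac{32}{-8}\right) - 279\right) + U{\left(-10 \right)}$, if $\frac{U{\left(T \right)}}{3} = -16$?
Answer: $- \frac{7399}{22} \approx -336.32$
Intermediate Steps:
$U{\left(T \right)} = -48$ ($U{\left(T \right)} = 3 \left(-16\right) = -48$)
$\left(\left(- \frac{117}{22} + \frac{32}{-8}\right) - 279\right) + U{\left(-10 \right)} = \left(\left(- \frac{117}{22} + \frac{32}{-8}\right) - 279\right) - 48 = \left(\left(\left(-117\right) \frac{1}{22} + 32 \left(- \frac{1}{8}\right)\right) - 279\right) - 48 = \left(\left(- \frac{117}{22} - 4\right) - 279\right) - 48 = \left(- \frac{205}{22} - 279\right) - 48 = - \frac{6343}{22} - 48 = - \frac{7399}{22}$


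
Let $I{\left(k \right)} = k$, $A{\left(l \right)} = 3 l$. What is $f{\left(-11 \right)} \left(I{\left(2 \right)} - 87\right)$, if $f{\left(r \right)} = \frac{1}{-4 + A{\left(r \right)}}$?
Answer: $\frac{85}{37} \approx 2.2973$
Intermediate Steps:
$f{\left(r \right)} = \frac{1}{-4 + 3 r}$
$f{\left(-11 \right)} \left(I{\left(2 \right)} - 87\right) = \frac{2 - 87}{-4 + 3 \left(-11\right)} = \frac{1}{-4 - 33} \left(-85\right) = \frac{1}{-37} \left(-85\right) = \left(- \frac{1}{37}\right) \left(-85\right) = \frac{85}{37}$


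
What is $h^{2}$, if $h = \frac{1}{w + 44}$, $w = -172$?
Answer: $\frac{1}{16384} \approx 6.1035 \cdot 10^{-5}$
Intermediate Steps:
$h = - \frac{1}{128}$ ($h = \frac{1}{-172 + 44} = \frac{1}{-128} = - \frac{1}{128} \approx -0.0078125$)
$h^{2} = \left(- \frac{1}{128}\right)^{2} = \frac{1}{16384}$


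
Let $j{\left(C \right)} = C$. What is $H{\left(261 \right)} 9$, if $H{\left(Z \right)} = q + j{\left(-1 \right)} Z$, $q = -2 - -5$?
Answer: $-2322$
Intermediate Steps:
$q = 3$ ($q = -2 + 5 = 3$)
$H{\left(Z \right)} = 3 - Z$
$H{\left(261 \right)} 9 = \left(3 - 261\right) 9 = \left(-258\right) 9 = -2322$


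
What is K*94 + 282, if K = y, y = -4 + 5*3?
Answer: 1316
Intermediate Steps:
y = 11 (y = -4 + 15 = 11)
K = 11
K*94 + 282 = 11*94 + 282 = 1034 + 282 = 1316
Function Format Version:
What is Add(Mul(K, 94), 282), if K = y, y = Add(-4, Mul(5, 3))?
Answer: 1316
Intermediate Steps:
y = 11 (y = Add(-4, 15) = 11)
K = 11
Add(Mul(K, 94), 282) = Add(Mul(11, 94), 282) = Add(1034, 282) = 1316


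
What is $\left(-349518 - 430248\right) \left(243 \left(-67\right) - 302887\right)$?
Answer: $248876354688$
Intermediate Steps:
$\left(-349518 - 430248\right) \left(243 \left(-67\right) - 302887\right) = - 779766 \left(-16281 - 302887\right) = \left(-779766\right) \left(-319168\right) = 248876354688$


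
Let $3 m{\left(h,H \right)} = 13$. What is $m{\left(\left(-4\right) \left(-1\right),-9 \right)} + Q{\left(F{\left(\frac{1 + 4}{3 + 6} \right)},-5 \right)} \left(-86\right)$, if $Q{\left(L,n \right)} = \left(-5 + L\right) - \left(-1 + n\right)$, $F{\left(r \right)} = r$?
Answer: $- \frac{1165}{9} \approx -129.44$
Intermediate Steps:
$m{\left(h,H \right)} = \frac{13}{3}$ ($m{\left(h,H \right)} = \frac{1}{3} \cdot 13 = \frac{13}{3}$)
$Q{\left(L,n \right)} = -4 + L - n$
$m{\left(\left(-4\right) \left(-1\right),-9 \right)} + Q{\left(F{\left(\frac{1 + 4}{3 + 6} \right)},-5 \right)} \left(-86\right) = \frac{13}{3} + \left(-4 + \frac{1 + 4}{3 + 6} - -5\right) \left(-86\right) = \frac{13}{3} + \left(-4 + \frac{5}{9} + 5\right) \left(-86\right) = \frac{13}{3} + \frac{14}{9} \left(-86\right) = \frac{13}{3} - \frac{1204}{9} = - \frac{1165}{9}$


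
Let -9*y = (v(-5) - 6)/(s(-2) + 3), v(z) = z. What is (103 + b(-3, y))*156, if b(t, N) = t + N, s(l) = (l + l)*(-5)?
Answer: 1076972/69 ≈ 15608.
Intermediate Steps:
s(l) = -10*l (s(l) = (2*l)*(-5) = -10*l)
y = 11/207 (y = -(-5 - 6)/(9*(-10*(-2) + 3)) = -(-11)/(9*(20 + 3)) = -(-11)/(9*23) = -⅑*(-11/23) = 11/207 ≈ 0.053140)
b(t, N) = N + t
(103 + b(-3, y))*156 = (103 + (11/207 - 3))*156 = (103 - 610/207)*156 = (20711/207)*156 = 1076972/69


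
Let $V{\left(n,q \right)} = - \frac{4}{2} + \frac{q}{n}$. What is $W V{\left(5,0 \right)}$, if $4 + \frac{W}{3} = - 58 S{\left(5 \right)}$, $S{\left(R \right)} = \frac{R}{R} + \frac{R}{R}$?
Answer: $720$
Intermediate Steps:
$V{\left(n,q \right)} = -2 + \frac{q}{n}$ ($V{\left(n,q \right)} = \left(-4\right) \frac{1}{2} + \frac{q}{n} = -2 + \frac{q}{n}$)
$S{\left(R \right)} = 2$ ($S{\left(R \right)} = 1 + 1 = 2$)
$W = -360$ ($W = -12 + 3 \left(\left(-58\right) 2\right) = -12 + 3 \left(-116\right) = -12 - 348 = -360$)
$W V{\left(5,0 \right)} = - 360 \left(-2 + \frac{0}{5}\right) = - 360 \left(-2 + 0 \cdot \frac{1}{5}\right) = - 360 \left(-2 + 0\right) = \left(-360\right) \left(-2\right) = 720$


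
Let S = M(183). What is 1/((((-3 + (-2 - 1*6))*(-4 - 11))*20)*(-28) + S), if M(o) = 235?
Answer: -1/92165 ≈ -1.0850e-5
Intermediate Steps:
S = 235
1/((((-3 + (-2 - 1*6))*(-4 - 11))*20)*(-28) + S) = 1/((((-3 + (-2 - 1*6))*(-4 - 11))*20)*(-28) + 235) = 1/((((-3 + (-2 - 6))*(-15))*20)*(-28) + 235) = 1/((((-3 - 8)*(-15))*20)*(-28) + 235) = 1/((-11*(-15)*20)*(-28) + 235) = 1/((165*20)*(-28) + 235) = 1/(3300*(-28) + 235) = 1/(-92400 + 235) = 1/(-92165) = -1/92165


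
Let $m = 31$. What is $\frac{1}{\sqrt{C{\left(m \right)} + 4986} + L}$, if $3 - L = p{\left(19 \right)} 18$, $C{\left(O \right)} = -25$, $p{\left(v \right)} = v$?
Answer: $- \frac{339}{109960} - \frac{11 \sqrt{41}}{109960} \approx -0.0037235$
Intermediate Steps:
$L = -339$ ($L = 3 - 19 \cdot 18 = 3 - 342 = -339$)
$\frac{1}{\sqrt{C{\left(m \right)} + 4986} + L} = \frac{1}{\sqrt{-25 + 4986} - 339} = \frac{1}{\sqrt{4961} - 339} = \frac{1}{11 \sqrt{41} - 339} = \frac{1}{-339 + 11 \sqrt{41}}$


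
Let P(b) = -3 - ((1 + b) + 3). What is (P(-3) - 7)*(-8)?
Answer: 88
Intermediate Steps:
P(b) = -7 - b (P(b) = -3 - (4 + b) = -3 + (-4 - b) = -7 - b)
(P(-3) - 7)*(-8) = ((-7 - 1*(-3)) - 7)*(-8) = ((-7 + 3) - 7)*(-8) = (-4 - 7)*(-8) = -11*(-8) = 88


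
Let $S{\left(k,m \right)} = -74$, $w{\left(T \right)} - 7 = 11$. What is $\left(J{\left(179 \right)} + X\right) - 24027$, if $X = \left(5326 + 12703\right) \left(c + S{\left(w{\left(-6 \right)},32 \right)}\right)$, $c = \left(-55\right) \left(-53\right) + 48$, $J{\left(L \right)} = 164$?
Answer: $52061918$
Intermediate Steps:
$w{\left(T \right)} = 18$ ($w{\left(T \right)} = 7 + 11 = 18$)
$c = 2963$ ($c = 2915 + 48 = 2963$)
$X = 52085781$ ($X = \left(5326 + 12703\right) \left(2963 - 74\right) = 18029 \cdot 2889 = 52085781$)
$\left(J{\left(179 \right)} + X\right) - 24027 = \left(164 + 52085781\right) - 24027 = 52085945 - 24027 = 52061918$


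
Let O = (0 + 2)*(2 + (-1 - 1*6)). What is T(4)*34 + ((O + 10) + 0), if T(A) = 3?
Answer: 102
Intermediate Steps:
O = -10 (O = 2*(2 + (-1 - 6)) = 2*(2 - 7) = 2*(-5) = -10)
T(4)*34 + ((O + 10) + 0) = 3*34 + ((-10 + 10) + 0) = 102 + (0 + 0) = 102 + 0 = 102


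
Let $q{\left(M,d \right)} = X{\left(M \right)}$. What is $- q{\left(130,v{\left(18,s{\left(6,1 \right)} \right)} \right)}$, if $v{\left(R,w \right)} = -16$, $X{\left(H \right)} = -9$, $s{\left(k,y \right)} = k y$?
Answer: $9$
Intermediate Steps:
$q{\left(M,d \right)} = -9$
$- q{\left(130,v{\left(18,s{\left(6,1 \right)} \right)} \right)} = \left(-1\right) \left(-9\right) = 9$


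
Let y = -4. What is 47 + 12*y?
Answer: -1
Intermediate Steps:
47 + 12*y = 47 + 12*(-4) = 47 - 48 = -1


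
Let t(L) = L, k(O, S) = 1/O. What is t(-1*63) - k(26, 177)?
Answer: -1639/26 ≈ -63.038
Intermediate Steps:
t(-1*63) - k(26, 177) = -1*63 - 1/26 = -63 - 1*1/26 = -63 - 1/26 = -1639/26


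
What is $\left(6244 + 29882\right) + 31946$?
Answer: $68072$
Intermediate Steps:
$\left(6244 + 29882\right) + 31946 = 36126 + 31946 = 68072$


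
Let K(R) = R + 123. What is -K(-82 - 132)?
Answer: 91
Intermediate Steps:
K(R) = 123 + R
-K(-82 - 132) = -(123 + (-82 - 132)) = -(123 - 214) = -1*(-91) = 91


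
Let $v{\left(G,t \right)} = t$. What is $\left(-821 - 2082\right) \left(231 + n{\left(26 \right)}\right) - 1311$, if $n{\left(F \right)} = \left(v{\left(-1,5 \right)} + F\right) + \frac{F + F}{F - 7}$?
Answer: $- \frac{14626999}{19} \approx -7.6984 \cdot 10^{5}$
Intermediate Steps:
$n{\left(F \right)} = 5 + F + \frac{2 F}{-7 + F}$ ($n{\left(F \right)} = \left(5 + F\right) + \frac{F + F}{F - 7} = \left(5 + F\right) + \frac{2 F}{-7 + F} = 5 + F + \frac{2 F}{-7 + F}$)
$\left(-821 - 2082\right) \left(231 + n{\left(26 \right)}\right) - 1311 = \left(-821 - 2082\right) \left(231 + \frac{-35 + 26^{2}}{-7 + 26}\right) - 1311 = - 2903 \left(231 + \frac{-35 + 676}{19}\right) - 1311 = - 2903 \left(231 + \frac{1}{19} \cdot 641\right) - 1311 = - 2903 \left(231 + \frac{641}{19}\right) - 1311 = \left(-2903\right) \frac{5030}{19} - 1311 = - \frac{14602090}{19} - 1311 = - \frac{14626999}{19}$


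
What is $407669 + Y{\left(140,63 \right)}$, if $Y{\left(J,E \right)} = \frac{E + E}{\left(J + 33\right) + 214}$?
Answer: $\frac{17529781}{43} \approx 4.0767 \cdot 10^{5}$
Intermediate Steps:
$Y{\left(J,E \right)} = \frac{2 E}{247 + J}$ ($Y{\left(J,E \right)} = \frac{2 E}{\left(33 + J\right) + 214} = \frac{2 E}{247 + J}$)
$407669 + Y{\left(140,63 \right)} = 407669 + 2 \cdot 63 \frac{1}{247 + 140} = 407669 + 2 \cdot 63 \cdot \frac{1}{387} = 407669 + \frac{14}{43} = \frac{17529781}{43}$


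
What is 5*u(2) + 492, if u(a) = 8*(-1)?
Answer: 452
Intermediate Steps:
u(a) = -8
5*u(2) + 492 = 5*(-8) + 492 = -40 + 492 = 452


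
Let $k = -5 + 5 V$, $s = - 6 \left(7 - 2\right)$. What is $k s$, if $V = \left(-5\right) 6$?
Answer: $4650$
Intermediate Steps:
$V = -30$
$s = -30$ ($s = \left(-6\right) 5 = -30$)
$k = -155$ ($k = -5 + 5 \left(-30\right) = -5 - 150 = -155$)
$k s = \left(-155\right) \left(-30\right) = 4650$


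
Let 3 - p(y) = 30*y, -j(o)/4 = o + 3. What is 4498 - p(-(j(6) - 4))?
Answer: 5695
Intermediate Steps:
j(o) = -12 - 4*o (j(o) = -4*(o + 3) = -4*(3 + o) = -12 - 4*o)
p(y) = 3 - 30*y
4498 - p(-(j(6) - 4)) = 4498 - (3 - (-30)*((-12 - 4*6) - 4)) = 4498 - (3 - (-30)*((-12 - 24) - 4)) = 4498 - (3 - (-30)*(-36 - 4)) = 4498 - (3 - (-30)*(-40)) = 4498 - (3 - 30*40) = 4498 - (3 - 1200) = 4498 - 1*(-1197) = 4498 + 1197 = 5695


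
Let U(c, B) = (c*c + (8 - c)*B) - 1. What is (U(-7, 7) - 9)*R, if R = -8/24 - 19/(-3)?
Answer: 864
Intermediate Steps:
U(c, B) = -1 + c**2 + B*(8 - c) (U(c, B) = (c**2 + B*(8 - c)) - 1 = -1 + c**2 + B*(8 - c))
R = 6 (R = -8*1/24 - 19*(-1/3) = -1/3 + 19/3 = 6)
(U(-7, 7) - 9)*R = ((-1 + (-7)**2 + 8*7 - 1*7*(-7)) - 9)*6 = ((-1 + 49 + 56 + 49) - 9)*6 = (153 - 9)*6 = 144*6 = 864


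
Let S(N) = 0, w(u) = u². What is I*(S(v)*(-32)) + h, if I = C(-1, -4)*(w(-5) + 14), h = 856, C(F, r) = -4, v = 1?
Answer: 856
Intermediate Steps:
I = -156 (I = -4*((-5)² + 14) = -4*(25 + 14) = -4*39 = -156)
I*(S(v)*(-32)) + h = -0*(-32) + 856 = -156*0 + 856 = 0 + 856 = 856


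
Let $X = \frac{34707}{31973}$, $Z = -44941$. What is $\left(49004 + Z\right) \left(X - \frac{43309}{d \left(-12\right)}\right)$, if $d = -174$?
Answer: $- \frac{5331673541783}{66759624} \approx -79864.0$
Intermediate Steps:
$X = \frac{34707}{31973}$ ($X = 34707 \cdot \frac{1}{31973} = \frac{34707}{31973} \approx 1.0855$)
$\left(49004 + Z\right) \left(X - \frac{43309}{d \left(-12\right)}\right) = \left(49004 - 44941\right) \left(\frac{34707}{31973} - \frac{43309}{\left(-174\right) \left(-12\right)}\right) = 4063 \left(\frac{34707}{31973} - \frac{43309}{2088}\right) = 4063 \left(- \frac{1312250441}{66759624}\right) = - \frac{5331673541783}{66759624}$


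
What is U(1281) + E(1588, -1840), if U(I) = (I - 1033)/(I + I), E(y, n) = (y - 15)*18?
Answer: 36270358/1281 ≈ 28314.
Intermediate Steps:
E(y, n) = -270 + 18*y (E(y, n) = (-15 + y)*18 = -270 + 18*y)
U(I) = (-1033 + I)/(2*I) (U(I) = (-1033 + I)/((2*I)) = (-1033 + I)*(1/(2*I)) = (-1033 + I)/(2*I))
U(1281) + E(1588, -1840) = (½)*(-1033 + 1281)/1281 + (-270 + 18*1588) = (½)*(1/1281)*248 + (-270 + 28584) = 124/1281 + 28314 = 36270358/1281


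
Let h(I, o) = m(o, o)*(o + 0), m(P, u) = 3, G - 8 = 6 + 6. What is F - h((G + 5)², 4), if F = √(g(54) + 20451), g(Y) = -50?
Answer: -12 + √20401 ≈ 130.83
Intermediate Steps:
G = 20 (G = 8 + (6 + 6) = 8 + 12 = 20)
F = √20401 (F = √(-50 + 20451) = √20401 ≈ 142.83)
h(I, o) = 3*o (h(I, o) = 3*(o + 0) = 3*o)
F - h((G + 5)², 4) = √20401 - 3*4 = √20401 - 1*12 = √20401 - 12 = -12 + √20401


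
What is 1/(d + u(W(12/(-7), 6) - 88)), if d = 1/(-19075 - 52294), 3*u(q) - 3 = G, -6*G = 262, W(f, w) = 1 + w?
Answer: -642321/8707027 ≈ -0.073770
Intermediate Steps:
G = -131/3 (G = -⅙*262 = -131/3 ≈ -43.667)
u(q) = -122/9 (u(q) = 1 + (⅓)*(-131/3) = 1 - 131/9 = -122/9)
d = -1/71369 (d = 1/(-71369) = -1/71369 ≈ -1.4012e-5)
1/(d + u(W(12/(-7), 6) - 88)) = 1/(-1/71369 - 122/9) = 1/(-8707027/642321) = -642321/8707027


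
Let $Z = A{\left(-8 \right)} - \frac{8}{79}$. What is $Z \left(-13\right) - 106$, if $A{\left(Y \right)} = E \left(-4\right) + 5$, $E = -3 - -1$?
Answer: $- \frac{21621}{79} \approx -273.68$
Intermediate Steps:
$E = -2$ ($E = -3 + 1 = -2$)
$A{\left(Y \right)} = 13$ ($A{\left(Y \right)} = \left(-2\right) \left(-4\right) + 5 = 8 + 5 = 13$)
$Z = \frac{1019}{79}$ ($Z = 13 - \frac{8}{79} = \frac{1019}{79} \approx 12.899$)
$Z \left(-13\right) - 106 = \frac{1019}{79} \left(-13\right) - 106 = - \frac{13247}{79} - 106 = - \frac{21621}{79}$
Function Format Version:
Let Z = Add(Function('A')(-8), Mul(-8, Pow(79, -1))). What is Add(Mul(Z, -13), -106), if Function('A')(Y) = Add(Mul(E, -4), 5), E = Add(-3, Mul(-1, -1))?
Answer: Rational(-21621, 79) ≈ -273.68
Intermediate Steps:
E = -2 (E = Add(-3, 1) = -2)
Function('A')(Y) = 13 (Function('A')(Y) = Add(Mul(-2, -4), 5) = Add(8, 5) = 13)
Z = Rational(1019, 79) (Z = Add(13, Mul(-8, Pow(79, -1))) = Add(13, Mul(-8, Rational(1, 79))) = Add(13, Rational(-8, 79)) = Rational(1019, 79) ≈ 12.899)
Add(Mul(Z, -13), -106) = Add(Mul(Rational(1019, 79), -13), -106) = Add(Rational(-13247, 79), -106) = Rational(-21621, 79)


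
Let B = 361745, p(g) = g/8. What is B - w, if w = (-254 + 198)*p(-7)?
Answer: 361696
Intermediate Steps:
p(g) = g/8 (p(g) = g*(⅛) = g/8)
w = 49 (w = (-254 + 198)*((⅛)*(-7)) = -56*(-7/8) = 49)
B - w = 361745 - 1*49 = 361745 - 49 = 361696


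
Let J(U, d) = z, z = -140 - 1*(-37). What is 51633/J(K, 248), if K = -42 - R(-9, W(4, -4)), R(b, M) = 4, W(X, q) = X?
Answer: -51633/103 ≈ -501.29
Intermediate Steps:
K = -46 (K = -42 - 1*4 = -42 - 4 = -46)
z = -103 (z = -140 + 37 = -103)
J(U, d) = -103
51633/J(K, 248) = 51633/(-103) = 51633*(-1/103) = -51633/103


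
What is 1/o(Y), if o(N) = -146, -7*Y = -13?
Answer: -1/146 ≈ -0.0068493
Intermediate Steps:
Y = 13/7 (Y = -1/7*(-13) = 13/7 ≈ 1.8571)
1/o(Y) = 1/(-146) = -1/146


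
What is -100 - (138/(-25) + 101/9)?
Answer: -23783/225 ≈ -105.70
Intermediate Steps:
-100 - (138/(-25) + 101/9) = -100 - (138*(-1/25) + 101*(1/9)) = -100 - (-138/25 + 101/9) = -100 - 1*1283/225 = -100 - 1283/225 = -23783/225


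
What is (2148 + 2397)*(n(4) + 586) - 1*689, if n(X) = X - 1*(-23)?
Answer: 2785396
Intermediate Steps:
n(X) = 23 + X (n(X) = X + 23 = 23 + X)
(2148 + 2397)*(n(4) + 586) - 1*689 = (2148 + 2397)*((23 + 4) + 586) - 1*689 = 4545*(27 + 586) - 689 = 4545*613 - 689 = 2786085 - 689 = 2785396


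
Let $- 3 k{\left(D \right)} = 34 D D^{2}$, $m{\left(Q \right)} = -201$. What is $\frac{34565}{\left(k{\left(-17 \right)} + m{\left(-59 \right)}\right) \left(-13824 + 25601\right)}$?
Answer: $\frac{3345}{63230713} \approx 5.2902 \cdot 10^{-5}$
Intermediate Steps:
$k{\left(D \right)} = - \frac{34 D^{3}}{3}$ ($k{\left(D \right)} = - \frac{34 D D^{2}}{3} = - \frac{34 D^{3}}{3}$)
$\frac{34565}{\left(k{\left(-17 \right)} + m{\left(-59 \right)}\right) \left(-13824 + 25601\right)} = \frac{34565}{\left(- \frac{34 \left(-17\right)^{3}}{3} - 201\right) \left(-13824 + 25601\right)} = \frac{34565}{\left(\left(- \frac{34}{3}\right) \left(-4913\right) - 201\right) 11777} = \frac{34565}{\left(\frac{167042}{3} - 201\right) 11777} = \frac{34565}{\frac{166439}{3} \cdot 11777} = \frac{34565}{\frac{1960152103}{3}} = 34565 \cdot \frac{3}{1960152103} = \frac{3345}{63230713}$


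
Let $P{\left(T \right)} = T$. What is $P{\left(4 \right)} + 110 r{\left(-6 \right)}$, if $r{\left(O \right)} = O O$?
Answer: $3964$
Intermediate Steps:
$r{\left(O \right)} = O^{2}$
$P{\left(4 \right)} + 110 r{\left(-6 \right)} = 4 + 110 \left(-6\right)^{2} = 4 + 110 \cdot 36 = 4 + 3960 = 3964$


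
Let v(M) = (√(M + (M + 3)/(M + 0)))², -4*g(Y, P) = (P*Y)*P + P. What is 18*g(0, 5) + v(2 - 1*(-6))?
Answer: -105/8 ≈ -13.125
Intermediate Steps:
g(Y, P) = -P/4 - Y*P²/4 (g(Y, P) = -((P*Y)*P + P)/4 = -(Y*P² + P)/4 = -(P + Y*P²)/4 = -P/4 - Y*P²/4)
v(M) = M + (3 + M)/M (v(M) = (√(M + (3 + M)/M))² = M + (3 + M)/M)
18*g(0, 5) + v(2 - 1*(-6)) = 18*(-¼*5*(1 + 5*0)) + (1 + (2 - 1*(-6)) + 3/(2 - 1*(-6))) = 18*(-¼*5*(1 + 0)) + (1 + (2 + 6) + 3/(2 + 6)) = 18*(-¼*5*1) + (1 + 8 + 3/8) = 18*(-5/4) + (1 + 8 + 3*(⅛)) = -45/2 + (1 + 8 + 3/8) = -45/2 + 75/8 = -105/8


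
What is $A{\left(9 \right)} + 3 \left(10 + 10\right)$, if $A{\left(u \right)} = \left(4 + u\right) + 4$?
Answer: $77$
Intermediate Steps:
$A{\left(u \right)} = 8 + u$
$A{\left(9 \right)} + 3 \left(10 + 10\right) = \left(8 + 9\right) + 3 \left(10 + 10\right) = 17 + 3 \cdot 20 = 17 + 60 = 77$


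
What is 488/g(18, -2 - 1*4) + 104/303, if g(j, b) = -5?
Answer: -147344/1515 ≈ -97.257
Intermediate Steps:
488/g(18, -2 - 1*4) + 104/303 = 488/(-5) + 104/303 = 488*(-1/5) + 104*(1/303) = -488/5 + 104/303 = -147344/1515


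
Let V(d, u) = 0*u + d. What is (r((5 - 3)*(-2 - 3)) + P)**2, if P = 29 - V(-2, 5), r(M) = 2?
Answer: 1089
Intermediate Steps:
V(d, u) = d (V(d, u) = 0 + d = d)
P = 31 (P = 29 - 1*(-2) = 29 + 2 = 31)
(r((5 - 3)*(-2 - 3)) + P)**2 = (2 + 31)**2 = 33**2 = 1089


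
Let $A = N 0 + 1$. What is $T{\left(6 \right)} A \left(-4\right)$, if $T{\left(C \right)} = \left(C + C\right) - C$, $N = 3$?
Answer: $-24$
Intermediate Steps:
$T{\left(C \right)} = C$ ($T{\left(C \right)} = 2 C - C = C$)
$A = 1$ ($A = 3 \cdot 0 + 1 = 0 + 1 = 1$)
$T{\left(6 \right)} A \left(-4\right) = 6 \cdot 1 \left(-4\right) = 6 \left(-4\right) = -24$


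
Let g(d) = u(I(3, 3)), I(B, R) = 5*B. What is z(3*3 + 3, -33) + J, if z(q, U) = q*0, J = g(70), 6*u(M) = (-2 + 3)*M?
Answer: 5/2 ≈ 2.5000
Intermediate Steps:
u(M) = M/6 (u(M) = ((-2 + 3)*M)/6 = (1*M)/6 = M/6)
g(d) = 5/2 (g(d) = (5*3)/6 = (⅙)*15 = 5/2)
J = 5/2 ≈ 2.5000
z(q, U) = 0
z(3*3 + 3, -33) + J = 0 + 5/2 = 5/2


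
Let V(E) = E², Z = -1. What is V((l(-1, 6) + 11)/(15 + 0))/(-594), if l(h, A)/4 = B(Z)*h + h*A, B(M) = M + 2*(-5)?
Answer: -961/133650 ≈ -0.0071904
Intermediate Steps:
B(M) = -10 + M (B(M) = M - 10 = -10 + M)
l(h, A) = -44*h + 4*A*h (l(h, A) = 4*((-10 - 1)*h + h*A) = 4*(-11*h + A*h) = -44*h + 4*A*h)
V((l(-1, 6) + 11)/(15 + 0))/(-594) = ((4*(-1)*(-11 + 6) + 11)/(15 + 0))²/(-594) = ((4*(-1)*(-5) + 11)/15)²*(-1/594) = ((20 + 11)*(1/15))²*(-1/594) = (31*(1/15))²*(-1/594) = (31/15)²*(-1/594) = (961/225)*(-1/594) = -961/133650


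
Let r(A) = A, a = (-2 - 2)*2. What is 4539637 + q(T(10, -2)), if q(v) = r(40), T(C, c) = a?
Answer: 4539677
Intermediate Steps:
a = -8 (a = -4*2 = -8)
T(C, c) = -8
q(v) = 40
4539637 + q(T(10, -2)) = 4539637 + 40 = 4539677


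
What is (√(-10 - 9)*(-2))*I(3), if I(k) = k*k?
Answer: -18*I*√19 ≈ -78.46*I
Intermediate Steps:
I(k) = k²
(√(-10 - 9)*(-2))*I(3) = (√(-10 - 9)*(-2))*3² = (√(-19)*(-2))*9 = ((I*√19)*(-2))*9 = -2*I*√19*9 = -18*I*√19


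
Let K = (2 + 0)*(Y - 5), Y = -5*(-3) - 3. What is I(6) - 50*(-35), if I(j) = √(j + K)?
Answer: 1750 + 2*√5 ≈ 1754.5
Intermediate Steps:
Y = 12 (Y = 15 - 3 = 12)
K = 14 (K = (2 + 0)*(12 - 5) = 2*7 = 14)
I(j) = √(14 + j) (I(j) = √(j + 14) = √(14 + j))
I(6) - 50*(-35) = √(14 + 6) - 50*(-35) = √20 + 1750 = 2*√5 + 1750 = 1750 + 2*√5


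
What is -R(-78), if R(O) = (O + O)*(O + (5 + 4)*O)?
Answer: -121680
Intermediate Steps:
R(O) = 20*O**2 (R(O) = (2*O)*(O + 9*O) = (2*O)*(10*O) = 20*O**2)
-R(-78) = -20*(-78)**2 = -20*6084 = -1*121680 = -121680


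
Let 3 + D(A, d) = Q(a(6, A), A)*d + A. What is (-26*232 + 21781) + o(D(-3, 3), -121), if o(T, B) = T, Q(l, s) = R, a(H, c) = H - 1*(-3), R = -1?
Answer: 15740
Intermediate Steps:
a(H, c) = 3 + H (a(H, c) = H + 3 = 3 + H)
Q(l, s) = -1
D(A, d) = -3 + A - d (D(A, d) = -3 + (-d + A) = -3 + (A - d) = -3 + A - d)
(-26*232 + 21781) + o(D(-3, 3), -121) = (-26*232 + 21781) + (-3 - 3 - 1*3) = (-6032 + 21781) + (-3 - 3 - 3) = 15749 - 9 = 15740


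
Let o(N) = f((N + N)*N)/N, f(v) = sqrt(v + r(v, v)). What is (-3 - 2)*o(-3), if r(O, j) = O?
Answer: 10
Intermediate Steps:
f(v) = sqrt(2)*sqrt(v) (f(v) = sqrt(v + v) = sqrt(2*v) = sqrt(2)*sqrt(v))
o(N) = 2*sqrt(N**2)/N (o(N) = (sqrt(2)*sqrt((N + N)*N))/N = (sqrt(2)*sqrt((2*N)*N))/N = (sqrt(2)*sqrt(2*N**2))/N = (sqrt(2)*(sqrt(2)*sqrt(N**2)))/N = (2*sqrt(N**2))/N = 2*sqrt(N**2)/N)
(-3 - 2)*o(-3) = (-3 - 2)*(2*sqrt((-3)**2)/(-3)) = -10*(-1)*sqrt(9)/3 = -10*(-1)*3/3 = -5*(-2) = 10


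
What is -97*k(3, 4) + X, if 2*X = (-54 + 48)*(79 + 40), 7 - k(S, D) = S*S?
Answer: -163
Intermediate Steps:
k(S, D) = 7 - S**2 (k(S, D) = 7 - S*S = 7 - S**2)
X = -357 (X = ((-54 + 48)*(79 + 40))/2 = (-6*119)/2 = (1/2)*(-714) = -357)
-97*k(3, 4) + X = -97*(7 - 1*3**2) - 357 = -97*(7 - 1*9) - 357 = -97*(7 - 9) - 357 = -97*(-2) - 357 = 194 - 357 = -163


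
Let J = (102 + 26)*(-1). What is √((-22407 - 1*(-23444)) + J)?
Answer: 3*√101 ≈ 30.150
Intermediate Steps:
J = -128 (J = 128*(-1) = -128)
√((-22407 - 1*(-23444)) + J) = √((-22407 - 1*(-23444)) - 128) = √((-22407 + 23444) - 128) = √(1037 - 128) = √909 = 3*√101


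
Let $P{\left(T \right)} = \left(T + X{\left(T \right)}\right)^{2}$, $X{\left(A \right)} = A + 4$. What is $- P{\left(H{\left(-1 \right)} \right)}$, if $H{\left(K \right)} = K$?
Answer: $-4$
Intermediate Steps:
$X{\left(A \right)} = 4 + A$
$P{\left(T \right)} = \left(4 + 2 T\right)^{2}$ ($P{\left(T \right)} = \left(T + \left(4 + T\right)\right)^{2} = \left(4 + 2 T\right)^{2}$)
$- P{\left(H{\left(-1 \right)} \right)} = - 4 \left(2 - 1\right)^{2} = - 4 \cdot 1^{2} = - 4 \cdot 1 = \left(-1\right) 4 = -4$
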